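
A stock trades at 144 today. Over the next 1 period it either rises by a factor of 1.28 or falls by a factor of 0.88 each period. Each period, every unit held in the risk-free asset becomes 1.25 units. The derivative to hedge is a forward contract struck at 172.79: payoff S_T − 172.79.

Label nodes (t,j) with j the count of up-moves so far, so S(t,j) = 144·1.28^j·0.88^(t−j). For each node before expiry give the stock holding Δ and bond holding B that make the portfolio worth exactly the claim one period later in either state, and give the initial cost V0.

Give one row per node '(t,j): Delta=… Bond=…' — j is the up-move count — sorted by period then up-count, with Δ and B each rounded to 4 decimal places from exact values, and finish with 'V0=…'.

Risk-neutral probability p* = (R−d)/(u−d) = (1.25−0.88)/(1.28−0.88) = 0.9250.
Payoff layer (t=1): V(1,0)=-46.0700, V(1,1)=11.5300
Node (0,0) S=144.0000: V=(p*·11.5300+(1−p*)·-46.0700)/1.25=5.7680; Δ=(11.5300−-46.0700)/(184.3200−126.7200)=1.0000; B=V−Δ·S=-138.2320
Check: Δ(0,0)·S0 + B(0,0) = 5.7680 = V0.

(0,0): Delta=1.0000 Bond=-138.2320
V0=5.7680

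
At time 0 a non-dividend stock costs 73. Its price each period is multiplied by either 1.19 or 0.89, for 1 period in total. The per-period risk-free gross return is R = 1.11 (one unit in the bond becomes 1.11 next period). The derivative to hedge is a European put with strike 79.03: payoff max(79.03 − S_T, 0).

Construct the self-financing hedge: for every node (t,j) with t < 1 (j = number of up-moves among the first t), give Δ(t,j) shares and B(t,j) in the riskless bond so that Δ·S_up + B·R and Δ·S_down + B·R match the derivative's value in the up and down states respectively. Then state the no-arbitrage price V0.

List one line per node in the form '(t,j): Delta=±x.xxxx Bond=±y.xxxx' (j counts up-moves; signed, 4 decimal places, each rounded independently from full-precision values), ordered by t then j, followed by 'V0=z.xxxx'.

(0,0): Delta=-0.6420 Bond=50.2444
V0=3.3778

No-arbitrage ⇒ martingale measure with p* = (R−d)/(u−d) = 0.7333.
At expiry t=1: V(1,0)=14.0600, V(1,1)=0.0000
Node (0,0) S=73.0000: V=(p*·0.0000+(1−p*)·14.0600)/1.11=3.3778; Δ=(0.0000−14.0600)/(86.8700−64.9700)=-0.6420; B=V−Δ·S=50.2444
The time-0 hedge costs 3.3778, which is the no-arbitrage price.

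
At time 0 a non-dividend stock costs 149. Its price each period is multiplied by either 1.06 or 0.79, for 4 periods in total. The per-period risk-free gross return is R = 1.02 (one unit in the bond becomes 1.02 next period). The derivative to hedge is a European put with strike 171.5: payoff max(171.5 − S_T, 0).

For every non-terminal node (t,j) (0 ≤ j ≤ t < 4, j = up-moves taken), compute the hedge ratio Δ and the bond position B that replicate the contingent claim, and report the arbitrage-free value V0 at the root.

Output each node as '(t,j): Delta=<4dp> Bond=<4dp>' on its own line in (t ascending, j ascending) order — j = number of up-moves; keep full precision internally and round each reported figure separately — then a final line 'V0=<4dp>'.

(0,0): Delta=-0.7595 Bond=130.6871
(1,0): Delta=-1.0000 Bond=161.6083
(1,1): Delta=-0.7283 Bond=128.3778
(2,0): Delta=-1.0000 Bond=164.8404
(2,1): Delta=-1.0000 Bond=164.8404
(2,2): Delta=-0.6931 Bond=125.0506
(3,0): Delta=-1.0000 Bond=168.1373
(3,1): Delta=-1.0000 Bond=168.1373
(3,2): Delta=-1.0000 Bond=168.1373
(3,3): Delta=-0.6534 Bond=120.4932
V0=17.5193

The replicating-portfolio and risk-neutral prices coincide; use p* = (1.02−0.79)/(1.06−0.79) = 0.8519 for the latter.
At expiry t=4: V(4,0)=113.4644, V(4,1)=93.6294, V(4,2)=67.0154, V(4,3)=31.3055, V(4,4)=0.0000
Node (3,0) S=73.4628: V=(p*·93.6294+(1−p*)·113.4644)/1.02=94.6744; Δ=(93.6294−113.4644)/(77.8706−58.0356)=-1.0000; B=V−Δ·S=168.1373
Node (3,1) S=98.5704: V=(p*·67.0154+(1−p*)·93.6294)/1.02=69.5669; Δ=(67.0154−93.6294)/(104.4846−77.8706)=-1.0000; B=V−Δ·S=168.1373
Node (3,2) S=132.2590: V=(p*·31.3055+(1−p*)·67.0154)/1.02=35.8783; Δ=(31.3055−67.0154)/(140.1945−104.4846)=-1.0000; B=V−Δ·S=168.1373
Node (3,3) S=177.4614: V=(p*·0.0000+(1−p*)·31.3055)/1.02=4.5469; Δ=(0.0000−31.3055)/(188.1091−140.1945)=-0.6534; B=V−Δ·S=120.4932
Node (2,0) S=92.9909: V=(p*·69.5669+(1−p*)·94.6744)/1.02=71.8495; Δ=(69.5669−94.6744)/(98.5704−73.4628)=-1.0000; B=V−Δ·S=164.8404
Node (2,1) S=124.7726: V=(p*·35.8783+(1−p*)·69.5669)/1.02=40.0678; Δ=(35.8783−69.5669)/(132.2590−98.5704)=-1.0000; B=V−Δ·S=164.8404
Node (2,2) S=167.4164: V=(p*·4.5469+(1−p*)·35.8783)/1.02=9.0084; Δ=(4.5469−35.8783)/(177.4614−132.2590)=-0.6931; B=V−Δ·S=125.0506
Node (1,0) S=117.7100: V=(p*·40.0678+(1−p*)·71.8495)/1.02=43.8983; Δ=(40.0678−71.8495)/(124.7726−92.9909)=-1.0000; B=V−Δ·S=161.6083
Node (1,1) S=157.9400: V=(p*·9.0084+(1−p*)·40.0678)/1.02=13.3430; Δ=(9.0084−40.0678)/(167.4164−124.7726)=-0.7283; B=V−Δ·S=128.3778
Node (0,0) S=149.0000: V=(p*·13.3430+(1−p*)·43.8983)/1.02=17.5193; Δ=(13.3430−43.8983)/(157.9400−117.7100)=-0.7595; B=V−Δ·S=130.6871
Root portfolio cost Δ·149+B reproduces V0=17.5193.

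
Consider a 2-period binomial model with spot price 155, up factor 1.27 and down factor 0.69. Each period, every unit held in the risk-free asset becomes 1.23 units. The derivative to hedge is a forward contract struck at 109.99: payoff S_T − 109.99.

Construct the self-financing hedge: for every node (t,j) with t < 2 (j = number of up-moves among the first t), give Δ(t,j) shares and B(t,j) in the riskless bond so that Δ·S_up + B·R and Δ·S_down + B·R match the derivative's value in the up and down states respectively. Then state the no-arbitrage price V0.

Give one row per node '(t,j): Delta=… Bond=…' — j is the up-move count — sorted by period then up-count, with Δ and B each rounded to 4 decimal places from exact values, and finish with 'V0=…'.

(0,0): Delta=1.0000 Bond=-72.7014
(1,0): Delta=1.0000 Bond=-89.4228
(1,1): Delta=1.0000 Bond=-89.4228
V0=82.2986

No-arbitrage ⇒ martingale measure with p* = (R−d)/(u−d) = 0.9310.
Terminal payoffs: V(2,0)=-36.1945, V(2,1)=25.8365, V(2,2)=140.0095
  t=1,j=0: stock 106.9500 → up 135.8265 (V=25.8365), down 73.7955 (V=-36.1945). Price 17.5272; hedge Δ=1.0000, bond B=-89.4228.
  t=1,j=1: stock 196.8500 → up 249.9995 (V=140.0095), down 135.8265 (V=25.8365). Price 107.4272; hedge Δ=1.0000, bond B=-89.4228.
  t=0,j=0: stock 155.0000 → up 196.8500 (V=107.4272), down 106.9500 (V=17.5272). Price 82.2986; hedge Δ=1.0000, bond B=-72.7014.
Root portfolio cost Δ·155+B reproduces V0=82.2986.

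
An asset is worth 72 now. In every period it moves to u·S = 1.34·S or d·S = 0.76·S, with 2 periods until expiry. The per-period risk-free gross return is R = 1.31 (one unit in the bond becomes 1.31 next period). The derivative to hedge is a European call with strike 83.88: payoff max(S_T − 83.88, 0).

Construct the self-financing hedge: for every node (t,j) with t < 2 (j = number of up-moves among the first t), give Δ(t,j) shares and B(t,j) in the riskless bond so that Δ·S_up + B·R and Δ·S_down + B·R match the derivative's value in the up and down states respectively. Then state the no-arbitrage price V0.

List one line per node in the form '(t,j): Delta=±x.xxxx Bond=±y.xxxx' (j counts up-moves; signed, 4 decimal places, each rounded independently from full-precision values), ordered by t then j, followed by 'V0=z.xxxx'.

(0,0): Delta=0.7870 Bond=-32.8749
(1,0): Delta=0.0000 Bond=0.0000
(1,1): Delta=0.8114 Bond=-45.4152
V0=23.7910

No-arbitrage ⇒ martingale measure with p* = (R−d)/(u−d) = 0.9483.
At expiry t=2: V(2,0)=0.0000, V(2,1)=0.0000, V(2,2)=45.4032
  t=1,j=0: stock 54.7200 → up 73.3248 (V=0.0000), down 41.5872 (V=0.0000). Price 0.0000; hedge Δ=0.0000, bond B=0.0000.
  t=1,j=1: stock 96.4800 → up 129.2832 (V=45.4032), down 73.3248 (V=0.0000). Price 32.8662; hedge Δ=0.8114, bond B=-45.4152.
  t=0,j=0: stock 72.0000 → up 96.4800 (V=32.8662), down 54.7200 (V=0.0000). Price 23.7910; hedge Δ=0.7870, bond B=-32.8749.
The time-0 hedge costs 23.7910, which is the no-arbitrage price.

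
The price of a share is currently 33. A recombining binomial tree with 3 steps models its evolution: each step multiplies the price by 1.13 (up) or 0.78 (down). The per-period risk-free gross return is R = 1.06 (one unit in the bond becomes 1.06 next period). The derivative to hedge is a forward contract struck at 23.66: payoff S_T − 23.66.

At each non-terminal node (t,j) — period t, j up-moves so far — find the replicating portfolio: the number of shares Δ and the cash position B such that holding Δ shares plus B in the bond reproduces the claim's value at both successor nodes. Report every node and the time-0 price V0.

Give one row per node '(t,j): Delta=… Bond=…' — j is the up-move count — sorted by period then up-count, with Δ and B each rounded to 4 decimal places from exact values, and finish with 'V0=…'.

(0,0): Delta=1.0000 Bond=-19.8654
(1,0): Delta=1.0000 Bond=-21.0573
(1,1): Delta=1.0000 Bond=-21.0573
(2,0): Delta=1.0000 Bond=-22.3208
(2,1): Delta=1.0000 Bond=-22.3208
(2,2): Delta=1.0000 Bond=-22.3208
V0=13.1346

Risk-neutral probability p* = (R−d)/(u−d) = (1.06−0.78)/(1.13−0.78) = 0.8000.
Payoff layer (t=3): V(3,0)=-7.9998, V(3,1)=-0.9728, V(3,2)=9.2074, V(3,3)=23.9556
  t=2,j=0: stock 20.0772 → up 22.6872 (V=-0.9728), down 15.6602 (V=-7.9998). Price -2.2436; hedge Δ=1.0000, bond B=-22.3208.
  t=2,j=1: stock 29.0862 → up 32.8674 (V=9.2074), down 22.6872 (V=-0.9728). Price 6.7654; hedge Δ=1.0000, bond B=-22.3208.
  t=2,j=2: stock 42.1377 → up 47.6156 (V=23.9556), down 32.8674 (V=9.2074). Price 19.8169; hedge Δ=1.0000, bond B=-22.3208.
  t=1,j=0: stock 25.7400 → up 29.0862 (V=6.7654), down 20.0772 (V=-2.2436). Price 4.6827; hedge Δ=1.0000, bond B=-21.0573.
  t=1,j=1: stock 37.2900 → up 42.1377 (V=19.8169), down 29.0862 (V=6.7654). Price 16.2327; hedge Δ=1.0000, bond B=-21.0573.
  t=0,j=0: stock 33.0000 → up 37.2900 (V=16.2327), down 25.7400 (V=4.6827). Price 13.1346; hedge Δ=1.0000, bond B=-19.8654.
Check: Δ(0,0)·S0 + B(0,0) = 13.1346 = V0.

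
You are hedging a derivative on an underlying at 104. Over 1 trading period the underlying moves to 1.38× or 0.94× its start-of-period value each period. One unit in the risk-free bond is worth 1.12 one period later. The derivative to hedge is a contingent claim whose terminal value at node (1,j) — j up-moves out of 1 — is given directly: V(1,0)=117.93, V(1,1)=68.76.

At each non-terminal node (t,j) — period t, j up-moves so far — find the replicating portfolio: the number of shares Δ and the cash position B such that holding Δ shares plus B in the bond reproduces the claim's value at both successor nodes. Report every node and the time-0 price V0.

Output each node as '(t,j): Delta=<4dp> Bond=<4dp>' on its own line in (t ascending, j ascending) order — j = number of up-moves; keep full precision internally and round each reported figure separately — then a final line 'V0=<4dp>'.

Since d<R<u, set p* = (R−d)/(u−d) = 0.4091; price each node as the discounted p*-expectation of its children.
Terminal values V(1,·): V(1,0)=117.9300, V(1,1)=68.7600
Node (0,0) S=104.0000: V=(p*·68.7600+(1−p*)·117.9300)/1.12=87.3348; Δ=(68.7600−117.9300)/(143.5200−97.7600)=-1.0745; B=V−Δ·S=199.0848
Self-financing check: at every node Δ·S+B equals the discounted successor values.

(0,0): Delta=-1.0745 Bond=199.0848
V0=87.3348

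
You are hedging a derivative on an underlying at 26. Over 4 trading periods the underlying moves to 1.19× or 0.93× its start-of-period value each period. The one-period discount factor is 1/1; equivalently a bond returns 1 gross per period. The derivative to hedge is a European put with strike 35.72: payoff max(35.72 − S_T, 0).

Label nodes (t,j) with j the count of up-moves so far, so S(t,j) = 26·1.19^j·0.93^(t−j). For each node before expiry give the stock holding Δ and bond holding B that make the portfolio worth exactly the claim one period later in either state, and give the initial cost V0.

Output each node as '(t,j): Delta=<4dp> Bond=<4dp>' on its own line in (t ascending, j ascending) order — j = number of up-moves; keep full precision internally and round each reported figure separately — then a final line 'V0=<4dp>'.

Risk-neutral probability p* = (R−d)/(u−d) = (1−0.93)/(1.19−0.93) = 0.2692.
Terminal payoffs: V(4,0)=16.2706, V(4,1)=10.8332, V(4,2)=3.8756, V(4,3)=0.0000, V(4,4)=0.0000
(3,0): S=20.9133. Δ = (V_up−V_dn)/(S_up−S_dn) = (10.8332−16.2706)/(24.8868−19.4494) = -1.0000. V = [p*·10.8332 + (1−p*)·16.2706]/1 = 14.8067. B = V − Δ·S = 35.7200.
(3,1): S=26.7600. Δ = (V_up−V_dn)/(S_up−S_dn) = (3.8756−10.8332)/(31.8444−24.8868) = -1.0000. V = [p*·3.8756 + (1−p*)·10.8332]/1 = 8.9600. B = V − Δ·S = 35.7200.
(3,2): S=34.2413. Δ = (V_up−V_dn)/(S_up−S_dn) = (0.0000−3.8756)/(40.7471−31.8444) = -0.4353. V = [p*·0.0000 + (1−p*)·3.8756]/1 = 2.8322. B = V − Δ·S = 17.7383.
(3,3): S=43.8141. Δ = (V_up−V_dn)/(S_up−S_dn) = (0.0000−0.0000)/(52.1388−40.7471) = 0.0000. V = [p*·0.0000 + (1−p*)·0.0000]/1 = 0.0000. B = V − Δ·S = 0.0000.
(2,0): S=22.4874. Δ = (V_up−V_dn)/(S_up−S_dn) = (8.9600−14.8067)/(26.7600−20.9133) = -1.0000. V = [p*·8.9600 + (1−p*)·14.8067]/1 = 13.2326. B = V − Δ·S = 35.7200.
(2,1): S=28.7742. Δ = (V_up−V_dn)/(S_up−S_dn) = (2.8322−8.9600)/(34.2413−26.7600) = -0.8191. V = [p*·2.8322 + (1−p*)·8.9600]/1 = 7.3102. B = V − Δ·S = 30.8788.
(2,2): S=36.8186. Δ = (V_up−V_dn)/(S_up−S_dn) = (0.0000−2.8322)/(43.8141−34.2413) = -0.2959. V = [p*·0.0000 + (1−p*)·2.8322]/1 = 2.0697. B = V − Δ·S = 12.9626.
(1,0): S=24.1800. Δ = (V_up−V_dn)/(S_up−S_dn) = (7.3102−13.2326)/(28.7742−22.4874) = -0.9420. V = [p*·7.3102 + (1−p*)·13.2326]/1 = 11.6381. B = V − Δ·S = 34.4166.
(1,1): S=30.9400. Δ = (V_up−V_dn)/(S_up−S_dn) = (2.0697−7.3102)/(36.8186−28.7742) = -0.6515. V = [p*·2.0697 + (1−p*)·7.3102]/1 = 5.8993. B = V − Δ·S = 26.0552.
(0,0): S=26.0000. Δ = (V_up−V_dn)/(S_up−S_dn) = (5.8993−11.6381)/(30.9400−24.1800) = -0.8489. V = [p*·5.8993 + (1−p*)·11.6381]/1 = 10.0930. B = V − Δ·S = 32.1654.
Root portfolio cost Δ·26+B reproduces V0=10.0930.

(0,0): Delta=-0.8489 Bond=32.1654
(1,0): Delta=-0.9420 Bond=34.4166
(1,1): Delta=-0.6515 Bond=26.0552
(2,0): Delta=-1.0000 Bond=35.7200
(2,1): Delta=-0.8191 Bond=30.8788
(2,2): Delta=-0.2959 Bond=12.9626
(3,0): Delta=-1.0000 Bond=35.7200
(3,1): Delta=-1.0000 Bond=35.7200
(3,2): Delta=-0.4353 Bond=17.7383
(3,3): Delta=0.0000 Bond=0.0000
V0=10.0930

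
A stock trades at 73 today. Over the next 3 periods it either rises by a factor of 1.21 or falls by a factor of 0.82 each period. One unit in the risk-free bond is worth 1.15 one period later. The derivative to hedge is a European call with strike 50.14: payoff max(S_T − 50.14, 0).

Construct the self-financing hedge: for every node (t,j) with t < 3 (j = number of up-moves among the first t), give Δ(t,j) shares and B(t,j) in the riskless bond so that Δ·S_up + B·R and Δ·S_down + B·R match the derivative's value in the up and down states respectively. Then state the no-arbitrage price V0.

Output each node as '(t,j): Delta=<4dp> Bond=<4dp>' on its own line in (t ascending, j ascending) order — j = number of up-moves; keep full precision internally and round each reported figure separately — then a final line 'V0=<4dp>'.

Under the risk-neutral measure, an up-move has probability p* = (R−d)/(u−d) = 0.8462 and values discount at R = 1.15.
Terminal values V(3,·): V(3,0)=0.0000, V(3,1)=9.2531, V(3,2)=37.5010, V(3,3)=79.1840
  t=2,j=0: stock 49.0852 → up 59.3931 (V=9.2531), down 40.2499 (V=0.0000). Price 6.8083; hedge Δ=0.4834, bond B=-16.9176.
  t=2,j=1: stock 72.4306 → up 87.6410 (V=37.5010), down 59.3931 (V=9.2531). Price 28.8306; hedge Δ=1.0000, bond B=-43.6000.
  t=2,j=2: stock 106.8793 → up 129.3240 (V=79.1840), down 87.6410 (V=37.5010). Price 63.2793; hedge Δ=1.0000, bond B=-43.6000.
  t=1,j=0: stock 59.8600 → up 72.4306 (V=28.8306), down 49.0852 (V=6.8083). Price 22.1240; hedge Δ=0.9433, bond B=-34.3435.
  t=1,j=1: stock 88.3300 → up 106.8793 (V=63.2793), down 72.4306 (V=28.8306). Price 50.4170; hedge Δ=1.0000, bond B=-37.9130.
  t=0,j=0: stock 73.0000 → up 88.3300 (V=50.4170), down 59.8600 (V=22.1240). Price 40.0558; hedge Δ=0.9938, bond B=-32.4903.
Self-financing check: at every node Δ·S+B equals the discounted successor values.

(0,0): Delta=0.9938 Bond=-32.4903
(1,0): Delta=0.9433 Bond=-34.3435
(1,1): Delta=1.0000 Bond=-37.9130
(2,0): Delta=0.4834 Bond=-16.9176
(2,1): Delta=1.0000 Bond=-43.6000
(2,2): Delta=1.0000 Bond=-43.6000
V0=40.0558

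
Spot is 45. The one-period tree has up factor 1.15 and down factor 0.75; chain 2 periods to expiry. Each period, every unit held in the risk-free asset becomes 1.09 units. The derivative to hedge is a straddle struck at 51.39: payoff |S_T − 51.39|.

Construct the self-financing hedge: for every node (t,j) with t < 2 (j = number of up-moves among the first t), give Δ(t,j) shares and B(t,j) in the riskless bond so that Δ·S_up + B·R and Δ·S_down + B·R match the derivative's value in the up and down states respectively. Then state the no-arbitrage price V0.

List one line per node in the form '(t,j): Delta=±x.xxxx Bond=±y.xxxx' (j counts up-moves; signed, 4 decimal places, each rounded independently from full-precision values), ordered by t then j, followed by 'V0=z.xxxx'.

Risk-neutral probability p* = (R−d)/(u−d) = (1.09−0.75)/(1.15−0.75) = 0.8500.
Payoff layer (t=2): V(2,0)=26.0775, V(2,1)=12.5775, V(2,2)=8.1225
(1,0): S=33.7500. Δ = (V_up−V_dn)/(S_up−S_dn) = (12.5775−26.0775)/(38.8125−25.3125) = -1.0000. V = [p*·12.5775 + (1−p*)·26.0775]/1.09 = 13.3968. B = V − Δ·S = 47.1468.
(1,1): S=51.7500. Δ = (V_up−V_dn)/(S_up−S_dn) = (8.1225−12.5775)/(59.5125−38.8125) = -0.2152. V = [p*·8.1225 + (1−p*)·12.5775]/1.09 = 8.0649. B = V − Δ·S = 19.2024.
(0,0): S=45.0000. Δ = (V_up−V_dn)/(S_up−S_dn) = (8.0649−13.3968)/(51.7500−33.7500) = -0.2962. V = [p*·8.0649 + (1−p*)·13.3968]/1.09 = 8.1327. B = V − Δ·S = 21.4624.
Check: Δ(0,0)·S0 + B(0,0) = 8.1327 = V0.

(0,0): Delta=-0.2962 Bond=21.4624
(1,0): Delta=-1.0000 Bond=47.1468
(1,1): Delta=-0.2152 Bond=19.2024
V0=8.1327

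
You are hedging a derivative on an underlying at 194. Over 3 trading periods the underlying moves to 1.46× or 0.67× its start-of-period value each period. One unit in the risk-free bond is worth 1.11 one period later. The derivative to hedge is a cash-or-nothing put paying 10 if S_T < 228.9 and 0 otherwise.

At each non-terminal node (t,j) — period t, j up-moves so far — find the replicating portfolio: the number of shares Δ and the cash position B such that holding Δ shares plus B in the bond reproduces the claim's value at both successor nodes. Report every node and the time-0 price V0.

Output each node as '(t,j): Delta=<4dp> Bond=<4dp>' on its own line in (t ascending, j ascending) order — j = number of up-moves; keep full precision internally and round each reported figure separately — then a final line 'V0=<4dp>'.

(0,0): Delta=-0.0261 Bond=8.1041
(1,0): Delta=-0.0489 Bond=11.9500
(1,1): Delta=-0.0178 Bond=6.6454
(2,0): Delta=0.0000 Bond=9.0090
(2,1): Delta=-0.0667 Bond=16.6496
(2,2): Delta=0.0000 Bond=0.0000
V0=3.0339

Under the risk-neutral measure, an up-move has probability p* = (R−d)/(u−d) = 0.5570 and values discount at R = 1.11.
Payoff layer (t=3): V(3,0)=10.0000, V(3,1)=10.0000, V(3,2)=0.0000, V(3,3)=0.0000
  t=2,j=0: stock 87.0866 → up 127.1464 (V=10.0000), down 58.3480 (V=10.0000). Price 9.0090; hedge Δ=0.0000, bond B=9.0090.
  t=2,j=1: stock 189.7708 → up 277.0654 (V=0.0000), down 127.1464 (V=10.0000). Price 3.9913; hedge Δ=-0.0667, bond B=16.6496.
  t=2,j=2: stock 413.5304 → up 603.7544 (V=0.0000), down 277.0654 (V=0.0000). Price 0.0000; hedge Δ=0.0000, bond B=0.0000.
  t=1,j=0: stock 129.9800 → up 189.7708 (V=3.9913), down 87.0866 (V=9.0090). Price 5.5985; hedge Δ=-0.0489, bond B=11.9500.
  t=1,j=1: stock 283.2400 → up 413.5304 (V=0.0000), down 189.7708 (V=3.9913). Price 1.5931; hedge Δ=-0.0178, bond B=6.6454.
  t=0,j=0: stock 194.0000 → up 283.2400 (V=1.5931), down 129.9800 (V=5.5985). Price 3.0339; hedge Δ=-0.0261, bond B=8.1041.
Self-financing check: at every node Δ·S+B equals the discounted successor values.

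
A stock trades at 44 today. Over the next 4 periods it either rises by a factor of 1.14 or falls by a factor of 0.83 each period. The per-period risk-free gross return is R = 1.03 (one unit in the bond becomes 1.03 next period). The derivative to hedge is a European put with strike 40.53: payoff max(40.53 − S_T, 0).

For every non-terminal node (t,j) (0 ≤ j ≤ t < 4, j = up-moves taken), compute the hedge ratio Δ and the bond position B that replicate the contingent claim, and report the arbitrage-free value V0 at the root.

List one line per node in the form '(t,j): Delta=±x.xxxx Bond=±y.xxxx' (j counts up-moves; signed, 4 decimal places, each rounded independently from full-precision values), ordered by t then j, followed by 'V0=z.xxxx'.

(0,0): Delta=-0.2323 Bond=12.0306
(1,0): Delta=-0.5295 Bond=23.2451
(1,1): Delta=-0.1133 Bond=6.4221
(2,0): Delta=-1.0000 Bond=38.2034
(2,1): Delta=-0.3411 Bond=16.0989
(2,2): Delta=-0.0221 Bond=1.3985
(3,0): Delta=-1.0000 Bond=39.3495
(3,1): Delta=-1.0000 Bond=39.3495
(3,2): Delta=-0.0773 Bond=4.0596
(3,3): Delta=0.0000 Bond=0.0000
V0=1.8083

Since d<R<u, set p* = (R−d)/(u−d) = 0.6452; price each node as the discounted p*-expectation of its children.
Terminal payoffs: V(4,0)=19.6483, V(4,1)=11.8492, V(4,2)=1.1370, V(4,3)=0.0000, V(4,4)=0.0000
  t=3,j=0: stock 25.1586 → up 28.6808 (V=11.8492), down 20.8817 (V=19.6483). Price 14.1909; hedge Δ=-1.0000, bond B=39.3495.
  t=3,j=1: stock 34.5552 → up 39.3930 (V=1.1370), down 28.6808 (V=11.8492). Price 4.7943; hedge Δ=-1.0000, bond B=39.3495.
  t=3,j=2: stock 47.4614 → up 54.1060 (V=0.0000), down 39.3930 (V=1.1370). Price 0.3917; hedge Δ=-0.0773, bond B=4.0596.
  t=3,j=3: stock 65.1879 → up 74.3142 (V=0.0000), down 54.1060 (V=0.0000). Price 0.0000; hedge Δ=0.0000, bond B=0.0000.
  t=2,j=0: stock 30.3116 → up 34.5552 (V=4.7943), down 25.1586 (V=14.1909). Price 7.8918; hedge Δ=-1.0000, bond B=38.2034.
  t=2,j=1: stock 41.6328 → up 47.4614 (V=0.3917), down 34.5552 (V=4.7943). Price 1.8970; hedge Δ=-0.3411, bond B=16.0989.
  t=2,j=2: stock 57.1824 → up 65.1879 (V=0.0000), down 47.4614 (V=0.3917). Price 0.1349; hedge Δ=-0.0221, bond B=1.3985.
  t=1,j=0: stock 36.5200 → up 41.6328 (V=1.8970), down 30.3116 (V=7.8918). Price 3.9070; hedge Δ=-0.5295, bond B=23.2451.
  t=1,j=1: stock 50.1600 → up 57.1824 (V=0.1349), down 41.6328 (V=1.8970). Price 0.7381; hedge Δ=-0.1133, bond B=6.4221.
  t=0,j=0: stock 44.0000 → up 50.1600 (V=0.7381), down 36.5200 (V=3.9070). Price 1.8083; hedge Δ=-0.2323, bond B=12.0306.
The time-0 hedge costs 1.8083, which is the no-arbitrage price.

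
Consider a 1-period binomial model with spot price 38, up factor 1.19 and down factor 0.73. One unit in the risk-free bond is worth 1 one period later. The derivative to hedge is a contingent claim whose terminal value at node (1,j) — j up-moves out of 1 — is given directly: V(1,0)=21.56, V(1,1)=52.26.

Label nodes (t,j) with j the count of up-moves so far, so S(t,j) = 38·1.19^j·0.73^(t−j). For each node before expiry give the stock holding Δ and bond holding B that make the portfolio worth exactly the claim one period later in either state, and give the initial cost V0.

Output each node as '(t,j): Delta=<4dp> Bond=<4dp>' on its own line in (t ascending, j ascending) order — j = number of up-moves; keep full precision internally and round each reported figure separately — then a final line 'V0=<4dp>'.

Since d<R<u, set p* = (R−d)/(u−d) = 0.5870; price each node as the discounted p*-expectation of its children.
At expiry t=1: V(1,0)=21.5600, V(1,1)=52.2600
  t=0,j=0: stock 38.0000 → up 45.2200 (V=52.2600), down 27.7400 (V=21.5600). Price 39.5796; hedge Δ=1.7563, bond B=-27.1596.
Self-financing check: at every node Δ·S+B equals the discounted successor values.

(0,0): Delta=1.7563 Bond=-27.1596
V0=39.5796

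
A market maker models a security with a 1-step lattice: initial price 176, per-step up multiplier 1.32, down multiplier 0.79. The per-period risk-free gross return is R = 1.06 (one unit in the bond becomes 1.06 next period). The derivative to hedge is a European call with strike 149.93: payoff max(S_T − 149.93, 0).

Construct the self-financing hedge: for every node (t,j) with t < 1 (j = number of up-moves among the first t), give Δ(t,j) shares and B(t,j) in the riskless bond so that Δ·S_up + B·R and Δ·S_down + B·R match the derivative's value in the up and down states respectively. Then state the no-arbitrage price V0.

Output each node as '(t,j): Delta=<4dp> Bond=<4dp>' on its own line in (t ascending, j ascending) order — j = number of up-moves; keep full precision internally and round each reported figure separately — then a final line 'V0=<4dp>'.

No-arbitrage ⇒ martingale measure with p* = (R−d)/(u−d) = 0.5094.
Payoff layer (t=1): V(1,0)=0.0000, V(1,1)=82.3900
(0,0): S=176.0000. Δ = (V_up−V_dn)/(S_up−S_dn) = (82.3900−0.0000)/(232.3200−139.0400) = 0.8833. V = [p*·82.3900 + (1−p*)·0.0000]/1.06 = 39.5965. B = V − Δ·S = -115.8564.
The time-0 hedge costs 39.5965, which is the no-arbitrage price.

(0,0): Delta=0.8833 Bond=-115.8564
V0=39.5965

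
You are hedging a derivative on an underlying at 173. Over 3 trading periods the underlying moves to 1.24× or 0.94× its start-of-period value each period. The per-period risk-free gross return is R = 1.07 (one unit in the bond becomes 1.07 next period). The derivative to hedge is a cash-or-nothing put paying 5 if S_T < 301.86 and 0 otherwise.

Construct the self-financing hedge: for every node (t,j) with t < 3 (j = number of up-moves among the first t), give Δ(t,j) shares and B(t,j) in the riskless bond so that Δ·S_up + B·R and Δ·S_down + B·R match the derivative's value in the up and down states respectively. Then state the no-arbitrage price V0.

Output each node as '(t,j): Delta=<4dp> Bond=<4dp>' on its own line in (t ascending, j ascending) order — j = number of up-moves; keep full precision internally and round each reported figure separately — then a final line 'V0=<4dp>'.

Since d<R<u, set p* = (R−d)/(u−d) = 0.4333; price each node as the discounted p*-expectation of its children.
Terminal payoffs: V(3,0)=5.0000, V(3,1)=5.0000, V(3,2)=5.0000, V(3,3)=0.0000
  t=2,j=0: stock 152.8628 → up 189.5499 (V=5.0000), down 143.6910 (V=5.0000). Price 4.6729; hedge Δ=0.0000, bond B=4.6729.
  t=2,j=1: stock 201.6488 → up 250.0445 (V=5.0000), down 189.5499 (V=5.0000). Price 4.6729; hedge Δ=0.0000, bond B=4.6729.
  t=2,j=2: stock 266.0048 → up 329.8460 (V=0.0000), down 250.0445 (V=5.0000). Price 2.6480; hedge Δ=-0.0627, bond B=19.3146.
  t=1,j=0: stock 162.6200 → up 201.6488 (V=4.6729), down 152.8628 (V=4.6729). Price 4.3672; hedge Δ=0.0000, bond B=4.3672.
  t=1,j=1: stock 214.5200 → up 266.0048 (V=2.6480), down 201.6488 (V=4.6729). Price 3.5471; hedge Δ=-0.0315, bond B=10.2969.
  t=0,j=0: stock 173.0000 → up 214.5200 (V=3.5471), down 162.6200 (V=4.3672). Price 3.7494; hedge Δ=-0.0158, bond B=6.4829.
Self-financing check: at every node Δ·S+B equals the discounted successor values.

(0,0): Delta=-0.0158 Bond=6.4829
(1,0): Delta=0.0000 Bond=4.3672
(1,1): Delta=-0.0315 Bond=10.2969
(2,0): Delta=0.0000 Bond=4.6729
(2,1): Delta=0.0000 Bond=4.6729
(2,2): Delta=-0.0627 Bond=19.3146
V0=3.7494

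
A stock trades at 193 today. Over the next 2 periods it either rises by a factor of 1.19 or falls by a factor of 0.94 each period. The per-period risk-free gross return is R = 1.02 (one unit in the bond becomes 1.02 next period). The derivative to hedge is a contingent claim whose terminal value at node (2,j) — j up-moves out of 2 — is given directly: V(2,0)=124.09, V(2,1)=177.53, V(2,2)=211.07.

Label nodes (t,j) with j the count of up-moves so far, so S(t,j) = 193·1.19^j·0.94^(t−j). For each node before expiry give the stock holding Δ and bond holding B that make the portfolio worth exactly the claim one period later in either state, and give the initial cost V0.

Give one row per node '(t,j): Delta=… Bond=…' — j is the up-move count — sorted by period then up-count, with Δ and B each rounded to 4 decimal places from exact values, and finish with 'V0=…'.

Under the risk-neutral measure, an up-move has probability p* = (R−d)/(u−d) = 0.3200 and values discount at R = 1.02.
Terminal payoffs: V(2,0)=124.0900, V(2,1)=177.5300, V(2,2)=211.0700
  t=1,j=0: stock 181.4200 → up 215.8898 (V=177.5300), down 170.5348 (V=124.0900). Price 138.4224; hedge Δ=1.1783, bond B=-75.3376.
  t=1,j=1: stock 229.6700 → up 273.3073 (V=211.0700), down 215.8898 (V=177.5300). Price 184.5714; hedge Δ=0.5841, bond B=50.4114.
  t=0,j=0: stock 193.0000 → up 229.6700 (V=184.5714), down 181.4200 (V=138.4224). Price 150.1863; hedge Δ=0.9565, bond B=-34.4098.
Self-financing check: at every node Δ·S+B equals the discounted successor values.

(0,0): Delta=0.9565 Bond=-34.4098
(1,0): Delta=1.1783 Bond=-75.3376
(1,1): Delta=0.5841 Bond=50.4114
V0=150.1863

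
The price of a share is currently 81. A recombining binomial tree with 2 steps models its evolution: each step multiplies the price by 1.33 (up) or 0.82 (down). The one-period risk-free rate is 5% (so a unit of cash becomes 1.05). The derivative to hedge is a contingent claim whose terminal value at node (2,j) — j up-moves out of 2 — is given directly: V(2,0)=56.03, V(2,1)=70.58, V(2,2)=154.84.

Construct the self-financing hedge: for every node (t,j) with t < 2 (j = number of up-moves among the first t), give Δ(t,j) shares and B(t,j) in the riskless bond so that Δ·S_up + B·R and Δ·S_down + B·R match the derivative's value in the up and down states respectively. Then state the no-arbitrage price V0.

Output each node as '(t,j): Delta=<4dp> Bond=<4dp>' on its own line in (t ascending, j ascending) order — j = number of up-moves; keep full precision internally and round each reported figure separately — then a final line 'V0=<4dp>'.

Under the risk-neutral measure, an up-move has probability p* = (R−d)/(u−d) = 0.4510 and values discount at R = 1.05.
At expiry t=2: V(2,0)=56.0300, V(2,1)=70.5800, V(2,2)=154.8400
  t=1,j=0: stock 66.4200 → up 88.3386 (V=70.5800), down 54.4644 (V=56.0300). Price 59.6112; hedge Δ=0.4295, bond B=31.0818.
  t=1,j=1: stock 107.7300 → up 143.2809 (V=154.8400), down 88.3386 (V=70.5800). Price 103.4092; hedge Δ=1.5336, bond B=-61.8065.
  t=0,j=0: stock 81.0000 → up 107.7300 (V=103.4092), down 66.4200 (V=59.6112). Price 75.5840; hedge Δ=1.0602, bond B=-10.2943.
The time-0 hedge costs 75.5840, which is the no-arbitrage price.

(0,0): Delta=1.0602 Bond=-10.2943
(1,0): Delta=0.4295 Bond=31.0818
(1,1): Delta=1.5336 Bond=-61.8065
V0=75.5840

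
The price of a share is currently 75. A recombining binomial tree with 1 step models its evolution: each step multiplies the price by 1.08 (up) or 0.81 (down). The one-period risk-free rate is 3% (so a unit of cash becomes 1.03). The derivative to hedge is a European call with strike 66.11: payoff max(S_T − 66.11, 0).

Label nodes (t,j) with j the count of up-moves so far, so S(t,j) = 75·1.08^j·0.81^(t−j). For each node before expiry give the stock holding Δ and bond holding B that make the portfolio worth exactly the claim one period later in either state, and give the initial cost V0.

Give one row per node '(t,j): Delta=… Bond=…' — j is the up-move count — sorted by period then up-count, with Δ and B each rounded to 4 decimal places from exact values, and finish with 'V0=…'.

(0,0): Delta=0.7353 Bond=-43.3689
V0=11.7792

Since d<R<u, set p* = (R−d)/(u−d) = 0.8148; price each node as the discounted p*-expectation of its children.
Terminal values V(1,·): V(1,0)=0.0000, V(1,1)=14.8900
  t=0,j=0: stock 75.0000 → up 81.0000 (V=14.8900), down 60.7500 (V=0.0000). Price 11.7792; hedge Δ=0.7353, bond B=-43.3689.
Check: Δ(0,0)·S0 + B(0,0) = 11.7792 = V0.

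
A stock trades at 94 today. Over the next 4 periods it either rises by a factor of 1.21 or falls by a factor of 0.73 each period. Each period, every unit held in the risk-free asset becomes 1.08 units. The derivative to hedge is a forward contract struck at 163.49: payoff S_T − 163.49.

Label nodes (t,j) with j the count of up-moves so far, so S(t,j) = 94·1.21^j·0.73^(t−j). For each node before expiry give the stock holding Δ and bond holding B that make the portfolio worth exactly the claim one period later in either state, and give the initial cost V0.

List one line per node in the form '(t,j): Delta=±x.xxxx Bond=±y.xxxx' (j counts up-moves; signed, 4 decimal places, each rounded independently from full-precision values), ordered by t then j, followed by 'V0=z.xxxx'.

(0,0): Delta=1.0000 Bond=-120.1700
(1,0): Delta=1.0000 Bond=-129.7836
(1,1): Delta=1.0000 Bond=-129.7836
(2,0): Delta=1.0000 Bond=-140.1663
(2,1): Delta=1.0000 Bond=-140.1663
(2,2): Delta=1.0000 Bond=-140.1663
(3,0): Delta=1.0000 Bond=-151.3796
(3,1): Delta=1.0000 Bond=-151.3796
(3,2): Delta=1.0000 Bond=-151.3796
(3,3): Delta=1.0000 Bond=-151.3796
V0=-26.1700

The replicating-portfolio and risk-neutral prices coincide; use p* = (1.08−0.73)/(1.21−0.73) = 0.7292 for the latter.
Terminal values V(4,·): V(4,0)=-136.7957, V(4,1)=-119.2432, V(4,2)=-90.1494, V(4,3)=-41.9255, V(4,4)=38.0073
(3,0): S=36.5676. Δ = (V_up−V_dn)/(S_up−S_dn) = (-119.2432−-136.7957)/(44.2468−26.6943) = 1.0000. V = [p*·-119.2432 + (1−p*)·-136.7957]/1.08 = -114.8120. B = V − Δ·S = -151.3796.
(3,1): S=60.6120. Δ = (V_up−V_dn)/(S_up−S_dn) = (-90.1494−-119.2432)/(73.3406−44.2468) = 1.0000. V = [p*·-90.1494 + (1−p*)·-119.2432]/1.08 = -90.7676. B = V − Δ·S = -151.3796.
(3,2): S=100.4665. Δ = (V_up−V_dn)/(S_up−S_dn) = (-41.9255−-90.1494)/(121.5645−73.3406) = 1.0000. V = [p*·-41.9255 + (1−p*)·-90.1494]/1.08 = -50.9131. B = V − Δ·S = -151.3796.
(3,3): S=166.5267. Δ = (V_up−V_dn)/(S_up−S_dn) = (38.0073−-41.9255)/(201.4973−121.5645) = 1.0000. V = [p*·38.0073 + (1−p*)·-41.9255]/1.08 = 15.1471. B = V − Δ·S = -151.3796.
(2,0): S=50.0926. Δ = (V_up−V_dn)/(S_up−S_dn) = (-90.7676−-114.8120)/(60.6120−36.5676) = 1.0000. V = [p*·-90.7676 + (1−p*)·-114.8120]/1.08 = -90.0737. B = V − Δ·S = -140.1663.
(2,1): S=83.0302. Δ = (V_up−V_dn)/(S_up−S_dn) = (-50.9131−-90.7676)/(100.4665−60.6120) = 1.0000. V = [p*·-50.9131 + (1−p*)·-90.7676]/1.08 = -57.1361. B = V − Δ·S = -140.1663.
(2,2): S=137.6254. Δ = (V_up−V_dn)/(S_up−S_dn) = (15.1471−-50.9131)/(166.5267−100.4665) = 1.0000. V = [p*·15.1471 + (1−p*)·-50.9131]/1.08 = -2.5409. B = V − Δ·S = -140.1663.
(1,0): S=68.6200. Δ = (V_up−V_dn)/(S_up−S_dn) = (-57.1361−-90.0737)/(83.0302−50.0926) = 1.0000. V = [p*·-57.1361 + (1−p*)·-90.0737]/1.08 = -61.1636. B = V − Δ·S = -129.7836.
(1,1): S=113.7400. Δ = (V_up−V_dn)/(S_up−S_dn) = (-2.5409−-57.1361)/(137.6254−83.0302) = 1.0000. V = [p*·-2.5409 + (1−p*)·-57.1361]/1.08 = -16.0436. B = V − Δ·S = -129.7836.
(0,0): S=94.0000. Δ = (V_up−V_dn)/(S_up−S_dn) = (-16.0436−-61.1636)/(113.7400−68.6200) = 1.0000. V = [p*·-16.0436 + (1−p*)·-61.1636]/1.08 = -26.1700. B = V − Δ·S = -120.1700.
Each (Δ,B) replicates both successor values, so the strategy is self-financing and V0 is arbitrage-free.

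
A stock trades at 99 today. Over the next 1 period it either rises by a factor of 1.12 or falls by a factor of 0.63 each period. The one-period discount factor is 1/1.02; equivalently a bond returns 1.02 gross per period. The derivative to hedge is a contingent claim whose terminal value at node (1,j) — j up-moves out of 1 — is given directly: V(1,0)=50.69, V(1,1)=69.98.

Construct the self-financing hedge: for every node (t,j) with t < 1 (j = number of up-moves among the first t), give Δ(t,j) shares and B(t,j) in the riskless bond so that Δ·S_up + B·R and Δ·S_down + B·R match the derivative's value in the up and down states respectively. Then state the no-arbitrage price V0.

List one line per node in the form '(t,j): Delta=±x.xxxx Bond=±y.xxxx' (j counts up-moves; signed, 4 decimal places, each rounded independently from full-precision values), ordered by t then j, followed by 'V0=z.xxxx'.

The replicating-portfolio and risk-neutral prices coincide; use p* = (1.02−0.63)/(1.12−0.63) = 0.7959 for the latter.
At expiry t=1: V(1,0)=50.6900, V(1,1)=69.9800
  t=0,j=0: stock 99.0000 → up 110.8800 (V=69.9800), down 62.3700 (V=50.6900). Price 64.7483; hedge Δ=0.3976, bond B=25.3810.
The time-0 hedge costs 64.7483, which is the no-arbitrage price.

(0,0): Delta=0.3976 Bond=25.3810
V0=64.7483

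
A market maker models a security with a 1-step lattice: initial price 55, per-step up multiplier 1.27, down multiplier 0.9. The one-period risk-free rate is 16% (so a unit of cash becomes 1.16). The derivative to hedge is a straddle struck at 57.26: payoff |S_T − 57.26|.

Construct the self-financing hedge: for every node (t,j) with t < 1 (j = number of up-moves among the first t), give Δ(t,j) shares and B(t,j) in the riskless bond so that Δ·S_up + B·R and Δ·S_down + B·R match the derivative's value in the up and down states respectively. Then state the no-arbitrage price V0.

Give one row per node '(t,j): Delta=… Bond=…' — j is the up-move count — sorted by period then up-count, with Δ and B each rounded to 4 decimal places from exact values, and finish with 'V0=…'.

(0,0): Delta=0.2373 Bond=-3.4385
V0=9.6156

Risk-neutral probability p* = (R−d)/(u−d) = (1.16−0.9)/(1.27−0.9) = 0.7027.
At expiry t=1: V(1,0)=7.7600, V(1,1)=12.5900
(0,0): S=55.0000. Δ = (V_up−V_dn)/(S_up−S_dn) = (12.5900−7.7600)/(69.8500−49.5000) = 0.2373. V = [p*·12.5900 + (1−p*)·7.7600]/1.16 = 9.6156. B = V − Δ·S = -3.4385.
Check: Δ(0,0)·S0 + B(0,0) = 9.6156 = V0.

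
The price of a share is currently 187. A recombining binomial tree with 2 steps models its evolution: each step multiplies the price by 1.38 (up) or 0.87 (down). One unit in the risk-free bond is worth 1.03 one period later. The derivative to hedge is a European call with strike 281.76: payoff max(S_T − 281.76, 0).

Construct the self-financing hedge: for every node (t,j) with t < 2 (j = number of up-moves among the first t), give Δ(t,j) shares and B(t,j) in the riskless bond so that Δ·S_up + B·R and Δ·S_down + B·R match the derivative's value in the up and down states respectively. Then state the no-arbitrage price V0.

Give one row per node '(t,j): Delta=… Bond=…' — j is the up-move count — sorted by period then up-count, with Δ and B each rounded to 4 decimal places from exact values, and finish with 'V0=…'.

Under the risk-neutral measure, an up-move has probability p* = (R−d)/(u−d) = 0.3137 and values discount at R = 1.03.
Terminal payoffs: V(2,0)=0.0000, V(2,1)=0.0000, V(2,2)=74.3628
Node (1,0) S=162.6900: V=(p*·0.0000+(1−p*)·0.0000)/1.03=0.0000; Δ=(0.0000−0.0000)/(224.5122−141.5403)=0.0000; B=V−Δ·S=0.0000
Node (1,1) S=258.0600: V=(p*·74.3628+(1−p*)·0.0000)/1.03=22.6500; Δ=(74.3628−0.0000)/(356.1228−224.5122)=0.5650; B=V−Δ·S=-123.1594
Node (0,0) S=187.0000: V=(p*·22.6500+(1−p*)·0.0000)/1.03=6.8989; Δ=(22.6500−0.0000)/(258.0600−162.6900)=0.2375; B=V−Δ·S=-37.5129
The time-0 hedge costs 6.8989, which is the no-arbitrage price.

(0,0): Delta=0.2375 Bond=-37.5129
(1,0): Delta=0.0000 Bond=0.0000
(1,1): Delta=0.5650 Bond=-123.1594
V0=6.8989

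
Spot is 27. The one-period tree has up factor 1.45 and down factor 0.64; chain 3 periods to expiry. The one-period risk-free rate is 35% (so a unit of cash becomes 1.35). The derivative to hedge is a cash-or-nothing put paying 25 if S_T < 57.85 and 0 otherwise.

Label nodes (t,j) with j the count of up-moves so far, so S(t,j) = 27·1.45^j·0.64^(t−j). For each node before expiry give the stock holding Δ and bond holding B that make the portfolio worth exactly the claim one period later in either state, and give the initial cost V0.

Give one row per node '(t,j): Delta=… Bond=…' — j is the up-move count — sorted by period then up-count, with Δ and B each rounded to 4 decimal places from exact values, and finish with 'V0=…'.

The replicating-portfolio and risk-neutral prices coincide; use p* = (1.35−0.64)/(1.45−0.64) = 0.8765 for the latter.
Terminal values V(3,·): V(3,0)=25.0000, V(3,1)=25.0000, V(3,2)=25.0000, V(3,3)=0.0000
  t=2,j=0: stock 11.0592 → up 16.0358 (V=25.0000), down 7.0779 (V=25.0000). Price 18.5185; hedge Δ=0.0000, bond B=18.5185.
  t=2,j=1: stock 25.0560 → up 36.3312 (V=25.0000), down 16.0358 (V=25.0000). Price 18.5185; hedge Δ=0.0000, bond B=18.5185.
  t=2,j=2: stock 56.7675 → up 82.3129 (V=0.0000), down 36.3312 (V=25.0000). Price 2.2862; hedge Δ=-0.5437, bond B=33.1504.
  t=1,j=0: stock 17.2800 → up 25.0560 (V=18.5185), down 11.0592 (V=18.5185). Price 13.7174; hedge Δ=0.0000, bond B=13.7174.
  t=1,j=1: stock 39.1500 → up 56.7675 (V=2.2862), down 25.0560 (V=18.5185). Price 3.1779; hedge Δ=-0.5119, bond B=23.2178.
  t=0,j=0: stock 27.0000 → up 39.1500 (V=3.1779), down 17.2800 (V=13.7174). Price 3.3179; hedge Δ=-0.4819, bond B=16.3296.
The time-0 hedge costs 3.3179, which is the no-arbitrage price.

(0,0): Delta=-0.4819 Bond=16.3296
(1,0): Delta=0.0000 Bond=13.7174
(1,1): Delta=-0.5119 Bond=23.2178
(2,0): Delta=0.0000 Bond=18.5185
(2,1): Delta=0.0000 Bond=18.5185
(2,2): Delta=-0.5437 Bond=33.1504
V0=3.3179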